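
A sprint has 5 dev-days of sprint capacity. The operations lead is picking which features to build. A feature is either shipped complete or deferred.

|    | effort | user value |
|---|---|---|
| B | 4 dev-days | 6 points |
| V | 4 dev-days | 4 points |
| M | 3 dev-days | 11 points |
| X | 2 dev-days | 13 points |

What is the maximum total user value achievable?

Treat it as a binary knapsack problem.
X: effort 2 ≤ 5, user value 13.
M + X: effort 3 + 2 = 5 ≤ 5, user value 11 + 13 = 24.
M: effort 3 ≤ 5, user value 11.
Best is M and X with total user value 24.

24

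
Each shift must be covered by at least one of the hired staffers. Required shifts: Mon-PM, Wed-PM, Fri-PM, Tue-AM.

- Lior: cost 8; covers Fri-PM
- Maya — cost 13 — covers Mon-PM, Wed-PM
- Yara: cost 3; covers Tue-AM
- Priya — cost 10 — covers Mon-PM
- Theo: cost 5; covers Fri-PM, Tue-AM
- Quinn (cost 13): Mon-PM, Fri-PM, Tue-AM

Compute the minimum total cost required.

This is a weighted set-cover instance.
Choose Maya and Theo: together they cover Mon-PM, Wed-PM, Fri-PM, Tue-AM — every shift.
Total cost: 13 + 5 = 18.
No cover costs less than 18.

18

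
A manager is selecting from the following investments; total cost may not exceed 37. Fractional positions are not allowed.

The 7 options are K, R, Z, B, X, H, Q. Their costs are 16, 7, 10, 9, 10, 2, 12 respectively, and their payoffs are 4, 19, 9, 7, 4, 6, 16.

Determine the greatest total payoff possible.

Allowing fractional choices, the relaxed optimum would be about 54.7, but investments are indivisible.
R + Z + H + Q: cost 7 + 10 + 2 + 12 = 31 ≤ 37, payoff 19 + 9 + 6 + 16 = 50.
R + X + H + Q: cost 7 + 10 + 2 + 12 = 31 ≤ 37, payoff 19 + 4 + 6 + 16 = 45.
R + B + H + Q: cost 7 + 9 + 2 + 12 = 30 ≤ 37, payoff 19 + 7 + 6 + 16 = 48.
Best is R, Z, H, and Q with total payoff 50.

50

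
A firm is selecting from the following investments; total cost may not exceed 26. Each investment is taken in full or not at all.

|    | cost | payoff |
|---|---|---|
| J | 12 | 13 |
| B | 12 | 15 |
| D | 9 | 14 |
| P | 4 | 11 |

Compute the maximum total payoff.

40

Allowing fractional choices, the relaxed optimum would be about 41.1, but investments are indivisible.
B + D + P: cost 12 + 9 + 4 = 25 ≤ 26, payoff 15 + 14 + 11 = 40.
B + D: cost 12 + 9 = 21 ≤ 26, payoff 15 + 14 = 29.
J + D + P: cost 12 + 9 + 4 = 25 ≤ 26, payoff 13 + 14 + 11 = 38.
Best is B, D, and P with total payoff 40.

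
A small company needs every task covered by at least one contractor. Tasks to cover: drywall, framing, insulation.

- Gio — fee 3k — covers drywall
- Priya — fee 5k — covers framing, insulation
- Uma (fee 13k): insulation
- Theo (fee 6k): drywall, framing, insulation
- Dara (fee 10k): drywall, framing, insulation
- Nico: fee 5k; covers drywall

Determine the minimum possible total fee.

6

Theo alone covers drywall, framing, insulation — every task.
Total fee: 6.
No cover costs less than 6.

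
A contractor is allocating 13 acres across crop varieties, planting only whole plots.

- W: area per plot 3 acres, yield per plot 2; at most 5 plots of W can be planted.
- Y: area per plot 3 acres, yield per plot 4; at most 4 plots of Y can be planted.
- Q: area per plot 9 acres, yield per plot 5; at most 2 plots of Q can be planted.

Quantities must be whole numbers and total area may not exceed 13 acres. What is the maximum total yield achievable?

16

This is a bounded integer knapsack.
Y has the best ratio (4/3); taking only Y gives at most 4×4 = 16 (stopped by the area limit).
Optimal: 4×Y: area 12 ≤ 13, yield 4·4 = 16.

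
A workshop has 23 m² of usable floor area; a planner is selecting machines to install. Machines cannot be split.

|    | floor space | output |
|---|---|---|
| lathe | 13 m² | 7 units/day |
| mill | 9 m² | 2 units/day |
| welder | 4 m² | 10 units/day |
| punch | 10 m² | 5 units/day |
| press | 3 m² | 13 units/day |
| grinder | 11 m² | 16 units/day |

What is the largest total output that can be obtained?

Allowing fractional choices, the relaxed optimum would be about 41.7, but machines are indivisible.
welder + press + grinder: floor space 4 + 3 + 11 = 18 ≤ 23, output 10 + 13 + 16 = 39.
mill + press + grinder: floor space 9 + 3 + 11 = 23 ≤ 23, output 2 + 13 + 16 = 31.
Best is welder, press, and grinder with total output 39.

39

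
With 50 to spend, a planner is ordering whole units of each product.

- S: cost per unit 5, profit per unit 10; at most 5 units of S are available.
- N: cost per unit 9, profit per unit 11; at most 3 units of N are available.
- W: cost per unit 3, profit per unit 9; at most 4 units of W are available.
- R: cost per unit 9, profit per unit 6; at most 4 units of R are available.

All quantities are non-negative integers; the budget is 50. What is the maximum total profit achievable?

98

Take 4×S, 2×N, and 4×W: cost 50 ≤ 50, profit 4·10 + 2·11 + 4·9 = 98.
W has the best ratio (9/3) and is taken to its limit of 4; remaining capacity is filled optimally with the others.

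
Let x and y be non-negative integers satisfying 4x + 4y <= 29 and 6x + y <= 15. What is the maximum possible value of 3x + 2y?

15

Relaxing integrality, the LP optimum is 16.05 at (x,y) = (1.55, 5.7), which is not an integer point.
(x,y)=(1,6): 4·1+4·6=28≤29, 6·1+1·6=12≤15, objective 15.
(x,y)=(0,7): 4·0+4·7=28≤29, 6·0+1·7=7≤15, objective 14.
(x,y)=(1,5): 4·1+4·5=24≤29, 6·1+1·5=11≤15, objective 13.
The best lattice point is (1,6), giving 15.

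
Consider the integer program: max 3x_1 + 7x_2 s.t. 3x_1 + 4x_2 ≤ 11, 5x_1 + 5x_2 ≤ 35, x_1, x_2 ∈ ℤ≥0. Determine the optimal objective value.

(x_1,x_2)=(1,2) is feasible, giving 17.
(x_1,x_2)=(0,2) is feasible, giving 14.
(x_1,x_2)=(2,1) is feasible, giving 13.
(x_1,x_2)=(1,1) is feasible, giving 10.
Maximum is 17 at (x_1,x_2)=(1,2).

17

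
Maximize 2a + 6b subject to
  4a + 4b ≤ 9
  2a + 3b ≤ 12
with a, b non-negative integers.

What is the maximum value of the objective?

The continuous relaxation peaks at (0, 2.25) with value 13.50; rounding to a feasible lattice point costs some objective.
(a,b)=(0,2): 4·0+4·2=8≤9, 2·0+3·2=6≤12, objective 12.
(a,b)=(1,1): 4·1+4·1=8≤9, 2·1+3·1=5≤12, objective 8.
(a,b)=(0,1): 4·0+4·1=4≤9, 2·0+3·1=3≤12, objective 6.
Maximum is 12 at (a,b)=(0,2).

12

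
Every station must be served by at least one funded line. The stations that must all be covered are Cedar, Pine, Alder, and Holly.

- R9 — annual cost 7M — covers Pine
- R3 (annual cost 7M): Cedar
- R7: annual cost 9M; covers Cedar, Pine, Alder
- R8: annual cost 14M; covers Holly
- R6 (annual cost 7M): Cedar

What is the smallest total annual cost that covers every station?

23

This is an integer covering problem.
Choose R7 and R8: together they cover Cedar, Pine, Alder, Holly — every station.
Total annual cost: 9 + 14 = 23.
No cover costs less than 23.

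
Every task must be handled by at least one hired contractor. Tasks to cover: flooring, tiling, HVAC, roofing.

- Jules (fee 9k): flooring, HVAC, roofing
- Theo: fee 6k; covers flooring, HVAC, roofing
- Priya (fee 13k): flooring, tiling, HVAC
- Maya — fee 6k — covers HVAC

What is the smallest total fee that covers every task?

19

Choose Theo and Priya: together they cover flooring, tiling, HVAC, roofing — every task.
Total fee: 6 + 13 = 19.
No cover costs less than 19.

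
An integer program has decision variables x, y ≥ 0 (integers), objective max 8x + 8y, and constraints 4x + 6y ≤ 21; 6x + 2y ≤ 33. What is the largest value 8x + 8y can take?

40

Relaxing integrality, the LP optimum is 42.00 at (x,y) = (5.25, 0), which is not an integer point.
(x,y)=(5,0) is feasible, giving 40.
(x,y)=(4,0) is feasible, giving 32.
Maximum is 40 at (x,y)=(5,0).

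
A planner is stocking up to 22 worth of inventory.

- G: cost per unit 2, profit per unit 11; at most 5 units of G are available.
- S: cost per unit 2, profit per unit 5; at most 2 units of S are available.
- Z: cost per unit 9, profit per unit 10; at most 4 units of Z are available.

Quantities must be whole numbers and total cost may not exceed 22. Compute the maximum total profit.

70

This is a bounded integer knapsack.
5×G and 1×Z: cost 19 ≤ 22, profit 5·11 + 1·10 = 65.
5×G, 1×S, and 1×Z: cost 21 ≤ 22, profit 5·11 + 1·5 + 1·10 = 70.
Best is 70.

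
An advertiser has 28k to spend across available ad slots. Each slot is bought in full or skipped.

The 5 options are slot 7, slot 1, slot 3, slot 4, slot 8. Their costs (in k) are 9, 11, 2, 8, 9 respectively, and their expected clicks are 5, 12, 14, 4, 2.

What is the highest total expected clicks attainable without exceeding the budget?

31

slot 1 + slot 3 + slot 4: cost 11 + 2 + 8 = 21 ≤ 28, expected clicks 12 + 14 + 4 = 30.
slot 1 + slot 3 + slot 8: cost 11 + 2 + 9 = 22 ≤ 28, expected clicks 12 + 14 + 2 = 28.
slot 7 + slot 1 + slot 3: cost 9 + 11 + 2 = 22 ≤ 28, expected clicks 5 + 12 + 14 = 31.
Best is slot 7, slot 1, and slot 3 with total expected clicks 31.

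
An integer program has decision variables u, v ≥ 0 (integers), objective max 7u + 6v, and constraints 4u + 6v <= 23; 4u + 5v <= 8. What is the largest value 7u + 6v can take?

14

(u,v)=(2,0): 4·2+6·0=8≤23, 4·2+5·0=8≤8, objective 14.
(u,v)=(1,0): 4·1+6·0=4≤23, 4·1+5·0=4≤8, objective 7.
No feasible integer point exceeds 14.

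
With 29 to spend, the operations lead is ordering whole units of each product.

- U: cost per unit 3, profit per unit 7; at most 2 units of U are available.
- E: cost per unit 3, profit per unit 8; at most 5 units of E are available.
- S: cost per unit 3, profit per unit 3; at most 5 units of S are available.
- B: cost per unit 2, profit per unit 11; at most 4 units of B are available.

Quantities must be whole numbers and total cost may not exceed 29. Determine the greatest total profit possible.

98

1×U, 5×E, 1×S, and 4×B: cost 29 ≤ 29, profit 1·7 + 5·8 + 1·3 + 4·11 = 94.
2×U, 5×E, and 4×B: cost 29 ≤ 29, profit 2·7 + 5·8 + 4·11 = 98.
Best is 98.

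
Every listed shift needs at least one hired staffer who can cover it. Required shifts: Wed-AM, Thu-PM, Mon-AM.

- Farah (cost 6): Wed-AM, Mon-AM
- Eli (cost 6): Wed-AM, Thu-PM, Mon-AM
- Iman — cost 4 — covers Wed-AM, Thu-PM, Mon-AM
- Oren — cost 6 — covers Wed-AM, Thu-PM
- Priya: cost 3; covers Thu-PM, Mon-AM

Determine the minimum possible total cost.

Iman alone covers Wed-AM, Thu-PM, Mon-AM — every shift.
Total cost: 4.

4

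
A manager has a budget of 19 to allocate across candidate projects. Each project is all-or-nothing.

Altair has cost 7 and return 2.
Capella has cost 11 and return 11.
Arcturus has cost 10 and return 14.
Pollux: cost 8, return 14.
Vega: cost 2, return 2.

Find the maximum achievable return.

28

Capella + Pollux: cost 11 + 8 = 19 ≤ 19, return 11 + 14 = 25.
Arcturus + Pollux: cost 10 + 8 = 18 ≤ 19, return 14 + 14 = 28.
Best is Arcturus and Pollux with total return 28.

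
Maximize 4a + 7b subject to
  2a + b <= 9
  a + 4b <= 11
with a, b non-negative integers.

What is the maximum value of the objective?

The continuous relaxation peaks at (3.57, 1.86) with value 27.29; rounding to a feasible lattice point costs some objective.
(a,b)=(3,2): 2·3+1·2=8≤9, 1·3+4·2=11≤11, objective 26.
(a,b)=(4,1): 2·4+1·1=9≤9, 1·4+4·1=8≤11, objective 23.
(a,b)=(2,2): 2·2+1·2=6≤9, 1·2+4·2=10≤11, objective 22.
(a,b)=(3,1): 2·3+1·1=7≤9, 1·3+4·1=7≤11, objective 19.
No feasible integer point exceeds 26.

26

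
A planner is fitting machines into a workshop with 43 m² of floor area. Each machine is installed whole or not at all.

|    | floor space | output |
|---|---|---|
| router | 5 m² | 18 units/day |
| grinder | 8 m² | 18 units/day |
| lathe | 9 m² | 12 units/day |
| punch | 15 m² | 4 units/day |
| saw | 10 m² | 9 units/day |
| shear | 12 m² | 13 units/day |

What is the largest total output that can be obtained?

61

Take router, grinder, lathe, and shear: floor space 5 + 8 + 9 + 12 = 34 ≤ 43, output 18 + 18 + 12 + 13 = 61.
No other feasible combination does better.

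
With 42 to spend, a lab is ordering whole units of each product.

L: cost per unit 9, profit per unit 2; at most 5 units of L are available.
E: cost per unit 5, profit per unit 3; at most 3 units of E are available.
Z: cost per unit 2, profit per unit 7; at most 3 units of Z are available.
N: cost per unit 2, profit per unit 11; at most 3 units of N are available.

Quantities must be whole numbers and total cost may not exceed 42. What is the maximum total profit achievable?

65

2×L, 2×E, 3×Z, and 3×N: cost 40 ≤ 42, profit 2·2 + 2·3 + 3·7 + 3·11 = 64.
1×L, 3×E, 3×Z, and 3×N: cost 36 ≤ 42, profit 1·2 + 3·3 + 3·7 + 3·11 = 65.
Best is 65.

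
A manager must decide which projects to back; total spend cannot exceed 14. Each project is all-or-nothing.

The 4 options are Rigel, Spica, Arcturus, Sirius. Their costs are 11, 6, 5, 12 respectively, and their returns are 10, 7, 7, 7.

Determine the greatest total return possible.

14

Spica + Arcturus: cost 6 + 5 = 11 ≤ 14, return 7 + 7 = 14.
Rigel: cost 11 ≤ 14, return 10.
Arcturus: cost 5 ≤ 14, return 7.
Best is Spica and Arcturus with total return 14.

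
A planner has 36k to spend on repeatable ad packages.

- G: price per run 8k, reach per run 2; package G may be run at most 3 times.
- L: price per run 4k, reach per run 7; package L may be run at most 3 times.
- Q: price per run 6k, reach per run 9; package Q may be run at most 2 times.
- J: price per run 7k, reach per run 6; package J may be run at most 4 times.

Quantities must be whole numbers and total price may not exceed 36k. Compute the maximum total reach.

3×L, 2×Q, and 1×J: price 31 ≤ 36, reach 3·7 + 2·9 + 1·6 = 45.
2×L, 2×Q, and 2×J: price 34 ≤ 36, reach 2·7 + 2·9 + 2·6 = 44.
Best is 45.

45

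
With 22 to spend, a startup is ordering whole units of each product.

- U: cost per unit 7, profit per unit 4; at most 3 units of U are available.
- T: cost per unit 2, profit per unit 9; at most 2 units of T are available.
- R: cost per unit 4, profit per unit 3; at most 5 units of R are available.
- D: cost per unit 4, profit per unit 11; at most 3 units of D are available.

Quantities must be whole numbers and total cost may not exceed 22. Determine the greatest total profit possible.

This is a bounded integer knapsack.
T has the best ratio (9/2); taking only T gives at most 2×9 = 18 (stopped by the supply cap of 2).
Mixing does better — 2×T, 1×R, and 3×D: cost 20 ≤ 22, profit 2·9 + 1·3 + 3·11 = 54.

54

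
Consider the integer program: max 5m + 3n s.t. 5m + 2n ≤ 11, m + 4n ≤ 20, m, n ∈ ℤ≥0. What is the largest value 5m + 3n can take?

Relaxing integrality, the LP optimum is 15.94 at (m,n) = (0.222, 4.94), which is not an integer point.
(m,n)=(0,5) is feasible, giving 15.
(m,n)=(1,3) is feasible, giving 14.
(m,n)=(0,4) is feasible, giving 12.
Maximum is 15 at (m,n)=(0,5).

15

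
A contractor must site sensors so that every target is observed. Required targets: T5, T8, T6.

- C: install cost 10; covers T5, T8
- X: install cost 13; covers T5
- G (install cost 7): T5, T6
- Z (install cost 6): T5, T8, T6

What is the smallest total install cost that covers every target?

6

Z alone covers T5, T8, T6 — every target.
Total install cost: 6.
No cover costs less than 6.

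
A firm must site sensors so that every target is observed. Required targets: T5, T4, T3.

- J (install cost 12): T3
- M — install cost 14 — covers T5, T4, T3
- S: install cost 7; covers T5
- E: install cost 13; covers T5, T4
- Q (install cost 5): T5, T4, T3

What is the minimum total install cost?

Q alone covers T5, T4, T3 — every target.
Total install cost: 5.
No cover costs less than 5.

5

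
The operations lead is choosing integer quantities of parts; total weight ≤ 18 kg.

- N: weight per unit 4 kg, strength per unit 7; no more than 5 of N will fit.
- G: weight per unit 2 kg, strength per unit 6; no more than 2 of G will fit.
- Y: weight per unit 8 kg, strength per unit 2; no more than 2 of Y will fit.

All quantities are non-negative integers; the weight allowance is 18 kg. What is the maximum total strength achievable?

This is a bounded integer knapsack.
3×N and 2×G: weight 16 ≤ 18, strength 3·7 + 2·6 = 33.
4×N and 1×G: weight 18 ≤ 18, strength 4·7 + 1·6 = 34.
Best is 34.

34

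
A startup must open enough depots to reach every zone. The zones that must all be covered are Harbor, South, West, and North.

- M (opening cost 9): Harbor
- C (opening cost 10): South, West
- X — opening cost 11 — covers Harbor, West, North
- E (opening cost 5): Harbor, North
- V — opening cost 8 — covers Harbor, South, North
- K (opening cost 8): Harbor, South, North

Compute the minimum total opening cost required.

15

Choose C and E: together they cover Harbor, South, West, North — every zone.
Total opening cost: 10 + 5 = 15.
No cover costs less than 15.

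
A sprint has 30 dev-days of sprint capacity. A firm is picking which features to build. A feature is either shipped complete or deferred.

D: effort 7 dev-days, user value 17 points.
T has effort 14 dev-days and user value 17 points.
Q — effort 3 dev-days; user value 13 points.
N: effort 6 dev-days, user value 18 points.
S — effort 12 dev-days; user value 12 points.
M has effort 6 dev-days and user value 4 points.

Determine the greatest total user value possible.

D + Q + N + S: effort 7 + 3 + 6 + 12 = 28 ≤ 30, user value 17 + 13 + 18 + 12 = 60.
D + T + Q + N: effort 7 + 14 + 3 + 6 = 30 ≤ 30, user value 17 + 17 + 13 + 18 = 65.
D + Q + N + M: effort 7 + 3 + 6 + 6 = 22 ≤ 30, user value 17 + 13 + 18 + 4 = 52.
Best is D, T, Q, and N with total user value 65.

65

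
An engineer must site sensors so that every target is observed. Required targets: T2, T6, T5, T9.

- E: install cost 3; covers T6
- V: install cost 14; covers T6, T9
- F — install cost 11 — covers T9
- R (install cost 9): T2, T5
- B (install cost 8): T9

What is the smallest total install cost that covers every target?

20

Choose E, R, and B: together they cover T2, T6, T5, T9 — every target.
Total install cost: 3 + 9 + 8 = 20.
No cover costs less than 20.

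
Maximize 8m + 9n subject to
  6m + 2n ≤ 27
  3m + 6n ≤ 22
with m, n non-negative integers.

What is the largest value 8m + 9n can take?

42

(m,n)=(3,2): 6·3+2·2=22≤27, 3·3+6·2=21≤22, objective 42.
(m,n)=(4,1): 6·4+2·1=26≤27, 3·4+6·1=18≤22, objective 41.
Maximum is 42 at (m,n)=(3,2).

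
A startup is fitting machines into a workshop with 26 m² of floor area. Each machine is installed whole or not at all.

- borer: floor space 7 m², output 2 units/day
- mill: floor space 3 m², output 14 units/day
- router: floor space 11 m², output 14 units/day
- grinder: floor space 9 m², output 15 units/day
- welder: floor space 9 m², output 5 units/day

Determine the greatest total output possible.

mill + router + welder: floor space 3 + 11 + 9 = 23 ≤ 26, output 14 + 14 + 5 = 33.
mill + router + grinder: floor space 3 + 11 + 9 = 23 ≤ 26, output 14 + 14 + 15 = 43.
mill + grinder + welder: floor space 3 + 9 + 9 = 21 ≤ 26, output 14 + 15 + 5 = 34.
Best is mill, router, and grinder with total output 43.

43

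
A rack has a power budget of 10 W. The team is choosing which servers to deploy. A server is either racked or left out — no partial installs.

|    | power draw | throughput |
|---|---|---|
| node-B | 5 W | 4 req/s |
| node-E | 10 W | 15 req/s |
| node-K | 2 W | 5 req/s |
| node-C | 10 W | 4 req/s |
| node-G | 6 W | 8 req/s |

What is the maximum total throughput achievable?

Allowing fractional choices, the relaxed optimum would be about 17.0, but servers are indivisible.
node-E: power draw 10 ≤ 10, throughput 15.
node-K + node-G: power draw 2 + 6 = 8 ≤ 10, throughput 5 + 8 = 13.
Best is node-E with total throughput 15.

15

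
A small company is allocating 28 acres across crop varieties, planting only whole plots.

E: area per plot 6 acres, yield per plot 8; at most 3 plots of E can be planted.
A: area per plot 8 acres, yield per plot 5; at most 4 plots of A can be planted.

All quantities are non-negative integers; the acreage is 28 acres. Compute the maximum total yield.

2×E and 2×A: area 28 ≤ 28, yield 2·8 + 2·5 = 26.
3×E and 1×A: area 26 ≤ 28, yield 3·8 + 1·5 = 29.
Best is 29.

29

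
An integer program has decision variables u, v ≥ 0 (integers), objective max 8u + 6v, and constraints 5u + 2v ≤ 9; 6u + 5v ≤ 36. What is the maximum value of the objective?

24

Relaxing integrality, the LP optimum is 27.00 at (u,v) = (0, 4.5), which is not an integer point.
(u,v)=(0,4) is feasible, giving 24.
(u,v)=(0,3) is feasible, giving 18.
No feasible integer point exceeds 24.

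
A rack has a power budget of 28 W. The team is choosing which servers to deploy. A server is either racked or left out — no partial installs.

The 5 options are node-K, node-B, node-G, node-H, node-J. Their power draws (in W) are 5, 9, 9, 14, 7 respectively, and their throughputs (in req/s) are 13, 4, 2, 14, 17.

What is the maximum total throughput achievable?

44

Allowing fractional choices, the relaxed optimum would be about 44.9, but servers are indivisible.
node-K + node-H + node-J: power draw 5 + 14 + 7 = 26 ≤ 28, throughput 13 + 14 + 17 = 44.
node-K + node-B + node-J: power draw 5 + 9 + 7 = 21 ≤ 28, throughput 13 + 4 + 17 = 34.
Best is node-K, node-H, and node-J with total throughput 44.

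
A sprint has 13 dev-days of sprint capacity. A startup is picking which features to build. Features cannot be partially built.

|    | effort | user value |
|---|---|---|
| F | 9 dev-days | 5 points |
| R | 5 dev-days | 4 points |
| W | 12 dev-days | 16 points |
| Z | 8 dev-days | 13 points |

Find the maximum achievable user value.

17

Allowing fractional choices, the relaxed optimum would be about 19.7, but features are indivisible.
R + Z: effort 5 + 8 = 13 ≤ 13, user value 4 + 13 = 17.
W: effort 12 ≤ 13, user value 16.
Z: effort 8 ≤ 13, user value 13.
Best is R and Z with total user value 17.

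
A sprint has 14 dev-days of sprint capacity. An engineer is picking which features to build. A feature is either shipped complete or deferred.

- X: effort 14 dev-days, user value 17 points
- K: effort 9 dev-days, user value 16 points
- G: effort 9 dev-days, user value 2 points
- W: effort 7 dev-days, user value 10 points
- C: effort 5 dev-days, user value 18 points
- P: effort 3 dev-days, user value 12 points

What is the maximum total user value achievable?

34

Allowing fractional choices, the relaxed optimum would be about 40.7, but features are indivisible.
C + P: effort 5 + 3 = 8 ≤ 14, user value 18 + 12 = 30.
K + C: effort 9 + 5 = 14 ≤ 14, user value 16 + 18 = 34.
Best is K and C with total user value 34.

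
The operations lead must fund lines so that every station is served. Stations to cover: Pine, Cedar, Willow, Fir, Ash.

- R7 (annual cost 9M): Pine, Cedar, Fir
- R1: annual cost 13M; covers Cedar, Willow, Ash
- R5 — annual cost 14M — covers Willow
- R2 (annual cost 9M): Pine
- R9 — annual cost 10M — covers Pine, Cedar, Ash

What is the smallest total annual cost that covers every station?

22

This is an integer covering problem.
Choose R7 and R1: together they cover Pine, Cedar, Willow, Fir, Ash — every station.
Total annual cost: 9 + 13 = 22.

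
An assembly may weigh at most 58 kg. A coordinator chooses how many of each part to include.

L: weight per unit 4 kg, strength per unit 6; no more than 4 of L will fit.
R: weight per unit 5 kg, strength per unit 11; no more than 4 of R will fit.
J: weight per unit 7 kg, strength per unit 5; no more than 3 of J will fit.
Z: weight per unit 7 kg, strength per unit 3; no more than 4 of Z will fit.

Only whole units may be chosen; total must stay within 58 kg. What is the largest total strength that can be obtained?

83

This is a bounded integer knapsack.
R has the best ratio (11/5); taking only R gives at most 4×11 = 44 (stopped by the supply cap of 4).
Mixing does better — 4×L, 4×R, and 3×J: weight 57 ≤ 58, strength 4·6 + 4·11 + 3·5 = 83.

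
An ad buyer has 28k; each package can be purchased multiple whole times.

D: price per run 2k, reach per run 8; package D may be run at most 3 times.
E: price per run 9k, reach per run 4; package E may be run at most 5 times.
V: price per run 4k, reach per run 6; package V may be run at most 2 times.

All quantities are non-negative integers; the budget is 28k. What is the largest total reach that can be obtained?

40

This is a bounded integer knapsack.
D has the best ratio (8/2); taking only D gives at most 3×8 = 24 (stopped by the supply cap of 3).
Mixing does better — 3×D, 1×E, and 2×V: price 23 ≤ 28, reach 3·8 + 1·4 + 2·6 = 40.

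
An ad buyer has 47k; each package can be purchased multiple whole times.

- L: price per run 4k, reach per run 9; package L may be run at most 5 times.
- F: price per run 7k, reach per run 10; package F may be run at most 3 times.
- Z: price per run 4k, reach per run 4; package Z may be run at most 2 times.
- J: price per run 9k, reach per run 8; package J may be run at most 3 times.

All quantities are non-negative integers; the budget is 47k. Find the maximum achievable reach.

Take 5×L, 3×F, and 1×Z: price 45 ≤ 47, reach 5·9 + 3·10 + 1·4 = 79.
L has the best ratio (9/4) and is taken to its limit of 5; remaining capacity is filled optimally with the others.

79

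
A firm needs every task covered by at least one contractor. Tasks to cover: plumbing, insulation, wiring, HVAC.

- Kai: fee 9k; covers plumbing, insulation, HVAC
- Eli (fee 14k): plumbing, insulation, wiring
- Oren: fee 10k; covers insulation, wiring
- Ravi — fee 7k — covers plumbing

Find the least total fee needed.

19

Choose Kai and Oren: together they cover plumbing, insulation, wiring, HVAC — every task.
Total fee: 9 + 10 = 19.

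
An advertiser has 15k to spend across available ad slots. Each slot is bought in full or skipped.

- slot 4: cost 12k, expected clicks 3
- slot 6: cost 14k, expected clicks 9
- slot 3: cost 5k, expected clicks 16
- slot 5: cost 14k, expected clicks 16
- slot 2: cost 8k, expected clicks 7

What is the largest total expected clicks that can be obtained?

23

Allowing fractional choices, the relaxed optimum would be about 27.4, but ad slots are indivisible.
slot 3: cost 5 ≤ 15, expected clicks 16.
slot 5: cost 14 ≤ 15, expected clicks 16.
slot 3 + slot 2: cost 5 + 8 = 13 ≤ 15, expected clicks 16 + 7 = 23.
Best is slot 3 and slot 2 with total expected clicks 23.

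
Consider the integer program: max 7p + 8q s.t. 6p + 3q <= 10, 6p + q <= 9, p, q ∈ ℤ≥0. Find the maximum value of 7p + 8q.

(p,q)=(0,3): 6·0+3·3=9≤10, 6·0+1·3=3≤9, objective 24.
(p,q)=(0,2): 6·0+3·2=6≤10, 6·0+1·2=2≤9, objective 16.
The best lattice point is (0,3), giving 24.

24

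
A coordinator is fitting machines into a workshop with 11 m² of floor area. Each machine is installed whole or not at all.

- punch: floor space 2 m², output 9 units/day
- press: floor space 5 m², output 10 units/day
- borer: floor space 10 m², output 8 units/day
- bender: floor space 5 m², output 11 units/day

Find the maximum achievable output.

21

Take press and bender: floor space 5 + 5 = 10 ≤ 11, output 10 + 11 = 21.
No other feasible combination does better.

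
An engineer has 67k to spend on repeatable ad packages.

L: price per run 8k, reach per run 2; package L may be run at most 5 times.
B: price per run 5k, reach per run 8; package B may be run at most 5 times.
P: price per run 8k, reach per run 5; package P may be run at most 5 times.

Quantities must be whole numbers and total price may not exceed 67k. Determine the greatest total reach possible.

B has the best ratio (8/5); taking only B gives at most 5×8 = 40 (stopped by the supply cap of 5).
Mixing does better — 5×B and 5×P: price 65 ≤ 67, reach 5·8 + 5·5 = 65.

65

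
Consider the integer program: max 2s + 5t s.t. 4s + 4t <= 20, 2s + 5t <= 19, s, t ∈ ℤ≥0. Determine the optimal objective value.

(s,t)=(2,3): 4·2+4·3=20≤20, 2·2+5·3=19≤19, objective 19.
(s,t)=(1,3): 4·1+4·3=16≤20, 2·1+5·3=17≤19, objective 17.
(s,t)=(3,2): 4·3+4·2=20≤20, 2·3+5·2=16≤19, objective 16.
Maximum is 19 at (s,t)=(2,3).

19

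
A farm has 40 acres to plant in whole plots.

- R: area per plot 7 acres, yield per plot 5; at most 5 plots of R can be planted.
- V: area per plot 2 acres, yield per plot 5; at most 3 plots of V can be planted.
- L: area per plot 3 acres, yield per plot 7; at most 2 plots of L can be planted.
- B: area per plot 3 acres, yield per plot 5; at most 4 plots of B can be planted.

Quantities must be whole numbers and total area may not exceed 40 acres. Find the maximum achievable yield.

V has the best ratio (5/2); taking only V gives at most 3×5 = 15 (stopped by the supply cap of 3).
Mixing does better — 2×R, 3×V, 2×L, and 4×B: area 38 ≤ 40, yield 2·5 + 3·5 + 2·7 + 4·5 = 59.

59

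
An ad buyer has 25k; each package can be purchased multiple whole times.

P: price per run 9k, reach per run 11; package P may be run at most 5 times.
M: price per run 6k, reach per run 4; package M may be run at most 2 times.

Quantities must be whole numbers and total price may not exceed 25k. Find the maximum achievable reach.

26

This is a bounded integer knapsack.
2×P and 1×M: price 24 ≤ 25, reach 2·11 + 1·4 = 26.
2×P: price 18 ≤ 25, reach 2·11 = 22.
Best is 26.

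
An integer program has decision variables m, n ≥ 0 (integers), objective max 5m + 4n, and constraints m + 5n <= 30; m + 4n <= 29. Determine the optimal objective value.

145

(m,n)=(29,0): 1·29+5·0=29≤30, 1·29+4·0=29≤29, objective 145.
(m,n)=(28,0): 1·28+5·0=28≤30, 1·28+4·0=28≤29, objective 140.
The best lattice point is (29,0), giving 145.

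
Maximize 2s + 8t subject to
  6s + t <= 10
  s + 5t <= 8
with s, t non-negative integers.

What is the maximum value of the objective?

10

The continuous relaxation peaks at (1.45, 1.31) with value 13.38; rounding to a feasible lattice point costs some objective.
(s,t)=(1,1): 6·1+1·1=7≤10, 1·1+5·1=6≤8, objective 10.
(s,t)=(0,1): 6·0+1·1=1≤10, 1·0+5·1=5≤8, objective 8.
(s,t)=(1,0): 6·1+1·0=6≤10, 1·1+5·0=1≤8, objective 2.
Maximum is 10 at (s,t)=(1,1).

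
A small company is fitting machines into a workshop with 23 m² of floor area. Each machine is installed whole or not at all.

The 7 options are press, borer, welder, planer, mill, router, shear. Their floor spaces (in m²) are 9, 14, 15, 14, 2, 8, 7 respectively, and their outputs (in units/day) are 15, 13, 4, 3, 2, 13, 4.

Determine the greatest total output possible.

press + router: floor space 9 + 8 = 17 ≤ 23, output 15 + 13 = 28.
press + mill + router: floor space 9 + 2 + 8 = 19 ≤ 23, output 15 + 2 + 13 = 30.
Best is press, mill, and router with total output 30.

30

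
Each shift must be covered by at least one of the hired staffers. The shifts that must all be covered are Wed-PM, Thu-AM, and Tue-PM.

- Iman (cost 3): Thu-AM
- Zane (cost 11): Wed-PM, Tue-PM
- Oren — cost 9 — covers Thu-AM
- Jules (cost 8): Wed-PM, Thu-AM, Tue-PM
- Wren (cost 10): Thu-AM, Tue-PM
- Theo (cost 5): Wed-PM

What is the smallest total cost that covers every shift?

Jules alone covers Wed-PM, Thu-AM, Tue-PM — every shift.
Total cost: 8.

8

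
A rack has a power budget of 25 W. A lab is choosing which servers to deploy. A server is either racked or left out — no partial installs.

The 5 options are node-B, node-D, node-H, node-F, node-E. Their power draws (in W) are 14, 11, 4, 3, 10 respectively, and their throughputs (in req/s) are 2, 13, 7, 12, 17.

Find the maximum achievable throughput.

42

Allowing fractional choices, the relaxed optimum would be about 45.5, but servers are indivisible.
node-H + node-F + node-E: power draw 4 + 3 + 10 = 17 ≤ 25, throughput 7 + 12 + 17 = 36.
node-D + node-H + node-E: power draw 11 + 4 + 10 = 25 ≤ 25, throughput 13 + 7 + 17 = 37.
node-D + node-F + node-E: power draw 11 + 3 + 10 = 24 ≤ 25, throughput 13 + 12 + 17 = 42.
Best is node-D, node-F, and node-E with total throughput 42.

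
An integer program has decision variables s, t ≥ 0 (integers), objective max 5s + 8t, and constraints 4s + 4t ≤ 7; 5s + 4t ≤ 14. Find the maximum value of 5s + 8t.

(s,t)=(0,1): 4·0+4·1=4≤7, 5·0+4·1=4≤14, objective 8.
(s,t)=(1,0): 4·1+4·0=4≤7, 5·1+4·0=5≤14, objective 5.
(s,t)=(0,0): 4·0+4·0=0≤7, 5·0+4·0=0≤14, objective 0.
Maximum is 8 at (s,t)=(0,1).

8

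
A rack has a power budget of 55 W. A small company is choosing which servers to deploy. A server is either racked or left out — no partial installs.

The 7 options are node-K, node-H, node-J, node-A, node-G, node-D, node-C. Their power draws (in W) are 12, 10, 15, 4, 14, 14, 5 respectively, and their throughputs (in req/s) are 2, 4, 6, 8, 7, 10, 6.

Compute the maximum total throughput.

37

Allowing fractional choices, the relaxed optimum would be about 38.2, but servers are indivisible.
node-J + node-A + node-G + node-D + node-C: power draw 15 + 4 + 14 + 14 + 5 = 52 ≤ 55, throughput 6 + 8 + 7 + 10 + 6 = 37.
node-H + node-A + node-G + node-D + node-C: power draw 10 + 4 + 14 + 14 + 5 = 47 ≤ 55, throughput 4 + 8 + 7 + 10 + 6 = 35.
Best is node-J, node-A, node-G, node-D, and node-C with total throughput 37.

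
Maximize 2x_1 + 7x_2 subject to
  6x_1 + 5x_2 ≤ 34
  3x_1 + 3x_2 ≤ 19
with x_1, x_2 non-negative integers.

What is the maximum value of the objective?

42

The continuous relaxation peaks at (0, 6.33) with value 44.33; rounding to a feasible lattice point costs some objective.
(x_1,x_2)=(0,6): 6·0+5·6=30≤34, 3·0+3·6=18≤19, objective 42.
(x_1,x_2)=(1,5): 6·1+5·5=31≤34, 3·1+3·5=18≤19, objective 37.
No feasible integer point exceeds 42.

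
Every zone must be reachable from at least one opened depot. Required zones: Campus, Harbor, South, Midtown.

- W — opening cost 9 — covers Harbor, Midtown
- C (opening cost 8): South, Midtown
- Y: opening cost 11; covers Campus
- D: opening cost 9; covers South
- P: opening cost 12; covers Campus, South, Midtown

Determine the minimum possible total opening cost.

The greedy cost-per-new-zone heuristic would pick C, W, and Y for 28, but a cheaper cover exists.
Choose W and P: together they cover Campus, Harbor, South, Midtown — every zone.
Total opening cost: 9 + 12 = 21.
No cover costs less than 21.

21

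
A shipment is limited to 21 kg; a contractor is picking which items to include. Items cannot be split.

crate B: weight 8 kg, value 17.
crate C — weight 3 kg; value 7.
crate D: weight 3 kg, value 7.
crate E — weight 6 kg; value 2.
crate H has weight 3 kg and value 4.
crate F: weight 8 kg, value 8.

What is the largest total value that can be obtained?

35

Allowing fractional choices, the relaxed optimum would be about 39.0, but items are indivisible.
crate B + crate C + crate D + crate E: weight 8 + 3 + 3 + 6 = 20 ≤ 21, value 17 + 7 + 7 + 2 = 33.
crate B + crate C + crate D + crate H: weight 8 + 3 + 3 + 3 = 17 ≤ 21, value 17 + 7 + 7 + 4 = 35.
Best is crate B, crate C, crate D, and crate H with total value 35.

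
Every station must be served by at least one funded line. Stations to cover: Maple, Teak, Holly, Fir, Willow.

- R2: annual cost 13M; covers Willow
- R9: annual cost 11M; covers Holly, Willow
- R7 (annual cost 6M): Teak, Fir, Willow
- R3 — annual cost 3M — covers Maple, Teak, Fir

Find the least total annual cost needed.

14

This is a weighted set-cover instance.
Choose R9 and R3: together they cover Maple, Teak, Holly, Fir, Willow — every station.
Total annual cost: 11 + 3 = 14.
No cover costs less than 14.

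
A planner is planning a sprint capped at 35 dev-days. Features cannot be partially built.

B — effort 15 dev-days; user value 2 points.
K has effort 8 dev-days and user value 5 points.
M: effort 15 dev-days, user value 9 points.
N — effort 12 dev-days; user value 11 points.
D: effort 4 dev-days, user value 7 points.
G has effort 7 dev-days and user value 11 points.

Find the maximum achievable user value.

K + N + D + G: effort 8 + 12 + 4 + 7 = 31 ≤ 35, user value 5 + 11 + 7 + 11 = 34.
K + M + D + G: effort 8 + 15 + 4 + 7 = 34 ≤ 35, user value 5 + 9 + 7 + 11 = 32.
M + N + G: effort 15 + 12 + 7 = 34 ≤ 35, user value 9 + 11 + 11 = 31.
Best is K, N, D, and G with total user value 34.

34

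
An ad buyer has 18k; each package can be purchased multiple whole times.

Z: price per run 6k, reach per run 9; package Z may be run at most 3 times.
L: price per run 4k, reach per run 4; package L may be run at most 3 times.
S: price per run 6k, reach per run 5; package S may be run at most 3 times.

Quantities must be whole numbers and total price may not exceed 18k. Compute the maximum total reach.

This is a bounded integer knapsack.
2×Z and 1×S: price 18 ≤ 18, reach 2·9 + 1·5 = 23.
3×Z: price 18 ≤ 18, reach 3·9 = 27.
Best is 27.

27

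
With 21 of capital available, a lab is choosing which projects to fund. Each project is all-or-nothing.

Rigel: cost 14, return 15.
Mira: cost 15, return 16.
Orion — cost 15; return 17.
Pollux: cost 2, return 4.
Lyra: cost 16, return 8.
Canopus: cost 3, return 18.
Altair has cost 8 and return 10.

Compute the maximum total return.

39

Allowing fractional choices, the relaxed optimum would be about 41.1, but projects are indivisible.
Mira + Pollux + Canopus: cost 15 + 2 + 3 = 20 ≤ 21, return 16 + 4 + 18 = 38.
Orion + Pollux + Canopus: cost 15 + 2 + 3 = 20 ≤ 21, return 17 + 4 + 18 = 39.
Best is Orion, Pollux, and Canopus with total return 39.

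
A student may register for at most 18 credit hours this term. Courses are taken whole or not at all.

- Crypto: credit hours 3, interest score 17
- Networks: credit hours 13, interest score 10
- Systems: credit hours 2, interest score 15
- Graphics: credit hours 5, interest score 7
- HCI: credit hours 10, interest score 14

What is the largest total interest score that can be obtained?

46

This is a 0-1 knapsack instance.
Allowing fractional choices, the relaxed optimum would be about 50.2, but courses are indivisible.
Crypto + Systems + HCI: credit hours 3 + 2 + 10 = 15 ≤ 18, interest score 17 + 15 + 14 = 46.
Crypto + Networks + Systems: credit hours 3 + 13 + 2 = 18 ≤ 18, interest score 17 + 10 + 15 = 42.
Best is Crypto, Systems, and HCI with total interest score 46.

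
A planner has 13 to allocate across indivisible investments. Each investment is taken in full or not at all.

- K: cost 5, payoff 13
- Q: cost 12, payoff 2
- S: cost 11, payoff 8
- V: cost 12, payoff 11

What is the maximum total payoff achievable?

13

Allowing fractional choices, the relaxed optimum would be about 20.3, but investments are indivisible.
K: cost 5 ≤ 13, payoff 13.
V: cost 12 ≤ 13, payoff 11.
Best is K with total payoff 13.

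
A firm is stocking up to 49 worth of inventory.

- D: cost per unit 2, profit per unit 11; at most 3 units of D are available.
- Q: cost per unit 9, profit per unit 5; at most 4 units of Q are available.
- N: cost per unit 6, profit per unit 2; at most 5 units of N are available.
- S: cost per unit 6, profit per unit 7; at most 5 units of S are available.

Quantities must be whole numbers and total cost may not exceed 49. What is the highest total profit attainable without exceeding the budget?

3×D, 1×Q, and 5×S: cost 45 ≤ 49, profit 3·11 + 1·5 + 5·7 = 73.
3×D, 2×N, and 5×S: cost 48 ≤ 49, profit 3·11 + 2·2 + 5·7 = 72.
Best is 73.

73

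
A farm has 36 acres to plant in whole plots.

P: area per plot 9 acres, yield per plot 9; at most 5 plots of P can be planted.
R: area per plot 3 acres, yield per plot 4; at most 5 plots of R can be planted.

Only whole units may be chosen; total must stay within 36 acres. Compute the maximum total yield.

This is a bounded integer knapsack.
Take 3×P and 3×R: area 36 ≤ 36, yield 3·9 + 3·4 = 39.
No other integer combination yields more.

39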